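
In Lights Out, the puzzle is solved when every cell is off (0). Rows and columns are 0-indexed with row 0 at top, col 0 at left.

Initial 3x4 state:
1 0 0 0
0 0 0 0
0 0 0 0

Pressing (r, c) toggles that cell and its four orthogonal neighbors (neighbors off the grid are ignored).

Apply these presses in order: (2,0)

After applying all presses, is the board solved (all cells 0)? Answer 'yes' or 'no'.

After press 1 at (2,0):
1 0 0 0
1 0 0 0
1 1 0 0

Lights still on: 4

Answer: no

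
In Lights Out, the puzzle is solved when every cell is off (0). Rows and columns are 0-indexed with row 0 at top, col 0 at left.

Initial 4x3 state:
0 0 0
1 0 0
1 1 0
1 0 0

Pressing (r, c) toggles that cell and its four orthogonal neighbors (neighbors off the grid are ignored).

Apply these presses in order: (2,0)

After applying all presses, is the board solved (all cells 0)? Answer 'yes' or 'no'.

Answer: yes

Derivation:
After press 1 at (2,0):
0 0 0
0 0 0
0 0 0
0 0 0

Lights still on: 0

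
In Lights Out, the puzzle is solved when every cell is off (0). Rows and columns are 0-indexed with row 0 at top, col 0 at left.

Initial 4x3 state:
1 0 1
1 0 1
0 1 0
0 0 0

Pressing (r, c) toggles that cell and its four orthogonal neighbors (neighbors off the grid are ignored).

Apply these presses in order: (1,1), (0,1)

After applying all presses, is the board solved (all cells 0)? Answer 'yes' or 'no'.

Answer: yes

Derivation:
After press 1 at (1,1):
1 1 1
0 1 0
0 0 0
0 0 0

After press 2 at (0,1):
0 0 0
0 0 0
0 0 0
0 0 0

Lights still on: 0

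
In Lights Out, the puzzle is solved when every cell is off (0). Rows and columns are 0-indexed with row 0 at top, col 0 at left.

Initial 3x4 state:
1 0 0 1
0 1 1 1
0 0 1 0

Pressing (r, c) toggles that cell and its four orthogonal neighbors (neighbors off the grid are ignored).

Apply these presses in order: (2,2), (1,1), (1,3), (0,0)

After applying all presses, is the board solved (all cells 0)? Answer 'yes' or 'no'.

After press 1 at (2,2):
1 0 0 1
0 1 0 1
0 1 0 1

After press 2 at (1,1):
1 1 0 1
1 0 1 1
0 0 0 1

After press 3 at (1,3):
1 1 0 0
1 0 0 0
0 0 0 0

After press 4 at (0,0):
0 0 0 0
0 0 0 0
0 0 0 0

Lights still on: 0

Answer: yes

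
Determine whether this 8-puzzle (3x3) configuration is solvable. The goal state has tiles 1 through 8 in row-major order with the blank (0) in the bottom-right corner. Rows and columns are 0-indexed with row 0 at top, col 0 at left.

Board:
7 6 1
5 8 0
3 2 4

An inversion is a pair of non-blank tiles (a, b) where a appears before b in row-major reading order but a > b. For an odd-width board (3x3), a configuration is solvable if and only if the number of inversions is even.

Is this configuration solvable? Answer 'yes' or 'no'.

Inversions (pairs i<j in row-major order where tile[i] > tile[j] > 0): 18
18 is even, so the puzzle is solvable.

Answer: yes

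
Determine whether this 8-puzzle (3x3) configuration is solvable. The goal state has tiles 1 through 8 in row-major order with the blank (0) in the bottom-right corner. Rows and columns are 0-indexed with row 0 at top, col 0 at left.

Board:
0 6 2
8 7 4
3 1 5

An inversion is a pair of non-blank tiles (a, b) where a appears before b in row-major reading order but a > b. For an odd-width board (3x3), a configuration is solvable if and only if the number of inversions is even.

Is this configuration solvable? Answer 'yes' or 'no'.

Inversions (pairs i<j in row-major order where tile[i] > tile[j] > 0): 18
18 is even, so the puzzle is solvable.

Answer: yes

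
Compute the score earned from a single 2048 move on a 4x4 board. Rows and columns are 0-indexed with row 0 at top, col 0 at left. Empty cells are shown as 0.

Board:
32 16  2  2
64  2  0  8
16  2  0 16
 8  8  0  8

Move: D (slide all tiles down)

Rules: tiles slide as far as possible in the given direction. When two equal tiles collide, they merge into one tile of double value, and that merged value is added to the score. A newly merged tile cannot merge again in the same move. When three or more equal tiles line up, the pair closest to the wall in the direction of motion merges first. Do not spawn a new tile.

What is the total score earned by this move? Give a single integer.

Slide down:
col 0: [32, 64, 16, 8] -> [32, 64, 16, 8]  score +0 (running 0)
col 1: [16, 2, 2, 8] -> [0, 16, 4, 8]  score +4 (running 4)
col 2: [2, 0, 0, 0] -> [0, 0, 0, 2]  score +0 (running 4)
col 3: [2, 8, 16, 8] -> [2, 8, 16, 8]  score +0 (running 4)
Board after move:
32  0  0  2
64 16  0  8
16  4  0 16
 8  8  2  8

Answer: 4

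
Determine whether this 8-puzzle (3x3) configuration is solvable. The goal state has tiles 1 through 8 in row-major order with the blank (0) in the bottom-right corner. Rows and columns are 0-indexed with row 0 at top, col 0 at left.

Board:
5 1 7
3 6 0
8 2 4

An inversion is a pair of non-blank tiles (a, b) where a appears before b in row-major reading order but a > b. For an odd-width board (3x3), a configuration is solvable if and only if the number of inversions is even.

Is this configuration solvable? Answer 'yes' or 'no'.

Answer: no

Derivation:
Inversions (pairs i<j in row-major order where tile[i] > tile[j] > 0): 13
13 is odd, so the puzzle is not solvable.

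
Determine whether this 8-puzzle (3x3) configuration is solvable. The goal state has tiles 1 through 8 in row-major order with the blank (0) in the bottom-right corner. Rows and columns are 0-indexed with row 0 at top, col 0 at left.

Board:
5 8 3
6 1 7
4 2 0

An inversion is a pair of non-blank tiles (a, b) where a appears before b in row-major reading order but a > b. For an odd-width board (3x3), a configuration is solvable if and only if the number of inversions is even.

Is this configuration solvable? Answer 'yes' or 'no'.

Answer: yes

Derivation:
Inversions (pairs i<j in row-major order where tile[i] > tile[j] > 0): 18
18 is even, so the puzzle is solvable.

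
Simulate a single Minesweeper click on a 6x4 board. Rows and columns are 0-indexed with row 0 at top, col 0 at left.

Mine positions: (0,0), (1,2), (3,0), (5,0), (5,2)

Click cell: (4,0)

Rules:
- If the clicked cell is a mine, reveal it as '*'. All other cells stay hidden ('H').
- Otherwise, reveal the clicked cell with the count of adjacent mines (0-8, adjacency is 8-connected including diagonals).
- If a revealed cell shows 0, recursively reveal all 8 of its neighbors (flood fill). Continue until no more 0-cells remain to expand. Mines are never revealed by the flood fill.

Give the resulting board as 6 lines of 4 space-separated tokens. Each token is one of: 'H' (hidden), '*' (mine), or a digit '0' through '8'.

H H H H
H H H H
H H H H
H H H H
2 H H H
H H H H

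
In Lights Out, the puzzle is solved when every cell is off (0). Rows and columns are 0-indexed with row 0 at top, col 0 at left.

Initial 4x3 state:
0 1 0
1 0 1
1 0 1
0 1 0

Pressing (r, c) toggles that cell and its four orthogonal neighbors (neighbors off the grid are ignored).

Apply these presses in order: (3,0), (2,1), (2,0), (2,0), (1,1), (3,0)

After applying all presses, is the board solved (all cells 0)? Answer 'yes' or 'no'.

Answer: yes

Derivation:
After press 1 at (3,0):
0 1 0
1 0 1
0 0 1
1 0 0

After press 2 at (2,1):
0 1 0
1 1 1
1 1 0
1 1 0

After press 3 at (2,0):
0 1 0
0 1 1
0 0 0
0 1 0

After press 4 at (2,0):
0 1 0
1 1 1
1 1 0
1 1 0

After press 5 at (1,1):
0 0 0
0 0 0
1 0 0
1 1 0

After press 6 at (3,0):
0 0 0
0 0 0
0 0 0
0 0 0

Lights still on: 0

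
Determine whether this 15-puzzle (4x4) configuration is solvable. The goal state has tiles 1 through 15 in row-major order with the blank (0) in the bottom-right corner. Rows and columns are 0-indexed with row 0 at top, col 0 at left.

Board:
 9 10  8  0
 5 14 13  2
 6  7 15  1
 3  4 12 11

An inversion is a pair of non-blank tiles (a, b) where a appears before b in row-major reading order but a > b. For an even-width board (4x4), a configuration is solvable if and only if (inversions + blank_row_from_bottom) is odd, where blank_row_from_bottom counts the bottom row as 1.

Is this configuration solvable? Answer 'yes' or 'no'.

Inversions: 57
Blank is in row 0 (0-indexed from top), which is row 4 counting from the bottom (bottom = 1).
57 + 4 = 61, which is odd, so the puzzle is solvable.

Answer: yes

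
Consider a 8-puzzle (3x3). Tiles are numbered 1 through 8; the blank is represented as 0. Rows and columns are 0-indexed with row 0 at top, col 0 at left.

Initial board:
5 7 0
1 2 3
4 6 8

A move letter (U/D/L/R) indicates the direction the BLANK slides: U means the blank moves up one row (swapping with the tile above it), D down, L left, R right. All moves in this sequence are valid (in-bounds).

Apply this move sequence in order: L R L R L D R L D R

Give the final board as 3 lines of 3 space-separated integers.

Answer: 5 2 7
1 6 3
4 8 0

Derivation:
After move 1 (L):
5 0 7
1 2 3
4 6 8

After move 2 (R):
5 7 0
1 2 3
4 6 8

After move 3 (L):
5 0 7
1 2 3
4 6 8

After move 4 (R):
5 7 0
1 2 3
4 6 8

After move 5 (L):
5 0 7
1 2 3
4 6 8

After move 6 (D):
5 2 7
1 0 3
4 6 8

After move 7 (R):
5 2 7
1 3 0
4 6 8

After move 8 (L):
5 2 7
1 0 3
4 6 8

After move 9 (D):
5 2 7
1 6 3
4 0 8

After move 10 (R):
5 2 7
1 6 3
4 8 0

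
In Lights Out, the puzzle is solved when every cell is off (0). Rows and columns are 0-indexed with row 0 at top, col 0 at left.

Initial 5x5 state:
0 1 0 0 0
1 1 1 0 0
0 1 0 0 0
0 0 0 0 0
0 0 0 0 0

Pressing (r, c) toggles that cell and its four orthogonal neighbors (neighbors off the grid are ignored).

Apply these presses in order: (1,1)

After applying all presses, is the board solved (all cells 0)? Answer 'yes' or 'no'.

After press 1 at (1,1):
0 0 0 0 0
0 0 0 0 0
0 0 0 0 0
0 0 0 0 0
0 0 0 0 0

Lights still on: 0

Answer: yes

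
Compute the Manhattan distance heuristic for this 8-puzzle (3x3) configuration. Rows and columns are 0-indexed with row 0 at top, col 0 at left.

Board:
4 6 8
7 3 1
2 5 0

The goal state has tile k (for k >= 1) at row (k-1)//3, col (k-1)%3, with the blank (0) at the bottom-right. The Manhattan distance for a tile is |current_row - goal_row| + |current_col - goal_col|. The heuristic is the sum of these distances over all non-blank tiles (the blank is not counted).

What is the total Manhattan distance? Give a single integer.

Answer: 16

Derivation:
Tile 4: (0,0)->(1,0) = 1
Tile 6: (0,1)->(1,2) = 2
Tile 8: (0,2)->(2,1) = 3
Tile 7: (1,0)->(2,0) = 1
Tile 3: (1,1)->(0,2) = 2
Tile 1: (1,2)->(0,0) = 3
Tile 2: (2,0)->(0,1) = 3
Tile 5: (2,1)->(1,1) = 1
Sum: 1 + 2 + 3 + 1 + 2 + 3 + 3 + 1 = 16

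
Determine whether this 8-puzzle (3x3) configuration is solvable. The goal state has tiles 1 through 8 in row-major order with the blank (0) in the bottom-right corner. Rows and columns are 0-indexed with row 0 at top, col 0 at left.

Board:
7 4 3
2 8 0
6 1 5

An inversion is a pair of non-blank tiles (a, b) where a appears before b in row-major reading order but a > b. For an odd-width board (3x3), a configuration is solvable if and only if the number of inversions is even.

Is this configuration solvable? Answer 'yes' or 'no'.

Answer: no

Derivation:
Inversions (pairs i<j in row-major order where tile[i] > tile[j] > 0): 17
17 is odd, so the puzzle is not solvable.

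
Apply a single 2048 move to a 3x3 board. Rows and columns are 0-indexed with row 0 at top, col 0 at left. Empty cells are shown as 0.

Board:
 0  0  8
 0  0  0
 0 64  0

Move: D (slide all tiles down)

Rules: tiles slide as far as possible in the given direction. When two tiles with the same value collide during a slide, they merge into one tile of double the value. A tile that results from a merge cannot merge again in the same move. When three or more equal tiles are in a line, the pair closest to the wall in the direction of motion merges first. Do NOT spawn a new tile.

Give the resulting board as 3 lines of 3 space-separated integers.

Answer:  0  0  0
 0  0  0
 0 64  8

Derivation:
Slide down:
col 0: [0, 0, 0] -> [0, 0, 0]
col 1: [0, 0, 64] -> [0, 0, 64]
col 2: [8, 0, 0] -> [0, 0, 8]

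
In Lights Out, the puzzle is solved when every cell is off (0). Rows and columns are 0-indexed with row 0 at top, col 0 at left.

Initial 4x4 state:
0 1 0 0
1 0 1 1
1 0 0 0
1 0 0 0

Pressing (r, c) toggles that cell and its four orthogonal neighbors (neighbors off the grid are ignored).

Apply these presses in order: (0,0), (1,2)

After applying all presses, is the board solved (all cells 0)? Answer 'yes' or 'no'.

After press 1 at (0,0):
1 0 0 0
0 0 1 1
1 0 0 0
1 0 0 0

After press 2 at (1,2):
1 0 1 0
0 1 0 0
1 0 1 0
1 0 0 0

Lights still on: 6

Answer: no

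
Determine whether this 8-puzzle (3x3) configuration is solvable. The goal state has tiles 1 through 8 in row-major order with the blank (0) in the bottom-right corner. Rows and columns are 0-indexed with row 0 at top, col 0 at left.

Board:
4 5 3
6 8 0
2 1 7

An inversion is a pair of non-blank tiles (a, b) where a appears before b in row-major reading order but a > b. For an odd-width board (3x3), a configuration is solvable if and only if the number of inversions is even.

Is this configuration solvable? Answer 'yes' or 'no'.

Answer: yes

Derivation:
Inversions (pairs i<j in row-major order where tile[i] > tile[j] > 0): 14
14 is even, so the puzzle is solvable.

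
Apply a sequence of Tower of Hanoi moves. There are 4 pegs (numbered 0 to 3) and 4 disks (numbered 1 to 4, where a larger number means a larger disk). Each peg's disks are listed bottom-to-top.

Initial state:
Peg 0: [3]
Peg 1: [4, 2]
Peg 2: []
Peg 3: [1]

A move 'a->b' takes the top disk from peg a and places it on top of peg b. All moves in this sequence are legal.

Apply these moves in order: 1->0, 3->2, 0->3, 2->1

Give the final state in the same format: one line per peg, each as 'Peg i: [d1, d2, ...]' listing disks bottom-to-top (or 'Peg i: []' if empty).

Answer: Peg 0: [3]
Peg 1: [4, 1]
Peg 2: []
Peg 3: [2]

Derivation:
After move 1 (1->0):
Peg 0: [3, 2]
Peg 1: [4]
Peg 2: []
Peg 3: [1]

After move 2 (3->2):
Peg 0: [3, 2]
Peg 1: [4]
Peg 2: [1]
Peg 3: []

After move 3 (0->3):
Peg 0: [3]
Peg 1: [4]
Peg 2: [1]
Peg 3: [2]

After move 4 (2->1):
Peg 0: [3]
Peg 1: [4, 1]
Peg 2: []
Peg 3: [2]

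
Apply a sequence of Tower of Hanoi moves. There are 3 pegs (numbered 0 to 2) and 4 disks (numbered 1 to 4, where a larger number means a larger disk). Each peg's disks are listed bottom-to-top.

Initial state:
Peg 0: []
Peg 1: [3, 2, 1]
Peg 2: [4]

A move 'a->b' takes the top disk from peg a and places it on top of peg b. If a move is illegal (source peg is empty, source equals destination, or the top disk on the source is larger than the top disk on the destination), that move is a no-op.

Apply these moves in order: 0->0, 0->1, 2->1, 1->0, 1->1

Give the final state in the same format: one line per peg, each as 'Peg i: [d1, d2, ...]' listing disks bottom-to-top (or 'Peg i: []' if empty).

Answer: Peg 0: [1]
Peg 1: [3, 2]
Peg 2: [4]

Derivation:
After move 1 (0->0):
Peg 0: []
Peg 1: [3, 2, 1]
Peg 2: [4]

After move 2 (0->1):
Peg 0: []
Peg 1: [3, 2, 1]
Peg 2: [4]

After move 3 (2->1):
Peg 0: []
Peg 1: [3, 2, 1]
Peg 2: [4]

After move 4 (1->0):
Peg 0: [1]
Peg 1: [3, 2]
Peg 2: [4]

After move 5 (1->1):
Peg 0: [1]
Peg 1: [3, 2]
Peg 2: [4]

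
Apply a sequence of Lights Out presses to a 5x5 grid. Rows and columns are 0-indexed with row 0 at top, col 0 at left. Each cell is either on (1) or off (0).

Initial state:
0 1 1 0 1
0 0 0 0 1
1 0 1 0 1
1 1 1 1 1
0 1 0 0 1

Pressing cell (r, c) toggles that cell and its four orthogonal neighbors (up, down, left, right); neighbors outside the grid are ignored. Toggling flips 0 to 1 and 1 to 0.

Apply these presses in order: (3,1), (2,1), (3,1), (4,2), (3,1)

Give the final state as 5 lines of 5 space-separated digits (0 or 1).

Answer: 0 1 1 0 1
0 1 0 0 1
0 0 0 0 1
0 1 1 1 1
0 1 1 1 1

Derivation:
After press 1 at (3,1):
0 1 1 0 1
0 0 0 0 1
1 1 1 0 1
0 0 0 1 1
0 0 0 0 1

After press 2 at (2,1):
0 1 1 0 1
0 1 0 0 1
0 0 0 0 1
0 1 0 1 1
0 0 0 0 1

After press 3 at (3,1):
0 1 1 0 1
0 1 0 0 1
0 1 0 0 1
1 0 1 1 1
0 1 0 0 1

After press 4 at (4,2):
0 1 1 0 1
0 1 0 0 1
0 1 0 0 1
1 0 0 1 1
0 0 1 1 1

After press 5 at (3,1):
0 1 1 0 1
0 1 0 0 1
0 0 0 0 1
0 1 1 1 1
0 1 1 1 1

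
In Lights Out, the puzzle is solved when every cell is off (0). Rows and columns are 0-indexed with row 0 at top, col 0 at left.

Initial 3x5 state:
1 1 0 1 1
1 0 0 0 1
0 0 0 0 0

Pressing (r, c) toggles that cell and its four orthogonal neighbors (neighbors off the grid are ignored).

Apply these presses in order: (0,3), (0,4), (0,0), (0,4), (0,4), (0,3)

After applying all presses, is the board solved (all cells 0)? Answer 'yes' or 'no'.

After press 1 at (0,3):
1 1 1 0 0
1 0 0 1 1
0 0 0 0 0

After press 2 at (0,4):
1 1 1 1 1
1 0 0 1 0
0 0 0 0 0

After press 3 at (0,0):
0 0 1 1 1
0 0 0 1 0
0 0 0 0 0

After press 4 at (0,4):
0 0 1 0 0
0 0 0 1 1
0 0 0 0 0

After press 5 at (0,4):
0 0 1 1 1
0 0 0 1 0
0 0 0 0 0

After press 6 at (0,3):
0 0 0 0 0
0 0 0 0 0
0 0 0 0 0

Lights still on: 0

Answer: yes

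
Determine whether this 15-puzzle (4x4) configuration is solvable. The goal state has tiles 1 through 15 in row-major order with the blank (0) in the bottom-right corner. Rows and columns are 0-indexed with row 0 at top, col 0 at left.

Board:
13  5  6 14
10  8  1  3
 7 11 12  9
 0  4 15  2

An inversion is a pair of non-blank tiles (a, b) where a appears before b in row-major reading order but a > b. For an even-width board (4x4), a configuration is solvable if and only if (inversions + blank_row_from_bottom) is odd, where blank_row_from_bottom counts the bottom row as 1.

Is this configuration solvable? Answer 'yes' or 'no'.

Inversions: 55
Blank is in row 3 (0-indexed from top), which is row 1 counting from the bottom (bottom = 1).
55 + 1 = 56, which is even, so the puzzle is not solvable.

Answer: no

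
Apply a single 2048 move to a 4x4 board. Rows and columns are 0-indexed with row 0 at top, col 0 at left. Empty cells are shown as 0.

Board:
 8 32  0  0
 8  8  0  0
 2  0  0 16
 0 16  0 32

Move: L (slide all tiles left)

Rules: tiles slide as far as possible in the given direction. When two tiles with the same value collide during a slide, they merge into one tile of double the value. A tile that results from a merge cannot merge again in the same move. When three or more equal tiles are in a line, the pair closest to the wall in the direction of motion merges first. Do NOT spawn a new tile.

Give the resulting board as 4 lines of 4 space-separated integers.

Slide left:
row 0: [8, 32, 0, 0] -> [8, 32, 0, 0]
row 1: [8, 8, 0, 0] -> [16, 0, 0, 0]
row 2: [2, 0, 0, 16] -> [2, 16, 0, 0]
row 3: [0, 16, 0, 32] -> [16, 32, 0, 0]

Answer:  8 32  0  0
16  0  0  0
 2 16  0  0
16 32  0  0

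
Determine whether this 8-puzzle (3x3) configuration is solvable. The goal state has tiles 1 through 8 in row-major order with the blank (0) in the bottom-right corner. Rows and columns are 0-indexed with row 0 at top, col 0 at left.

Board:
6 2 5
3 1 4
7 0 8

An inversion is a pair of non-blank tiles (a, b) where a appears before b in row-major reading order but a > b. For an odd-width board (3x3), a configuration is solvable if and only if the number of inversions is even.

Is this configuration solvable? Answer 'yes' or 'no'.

Inversions (pairs i<j in row-major order where tile[i] > tile[j] > 0): 10
10 is even, so the puzzle is solvable.

Answer: yes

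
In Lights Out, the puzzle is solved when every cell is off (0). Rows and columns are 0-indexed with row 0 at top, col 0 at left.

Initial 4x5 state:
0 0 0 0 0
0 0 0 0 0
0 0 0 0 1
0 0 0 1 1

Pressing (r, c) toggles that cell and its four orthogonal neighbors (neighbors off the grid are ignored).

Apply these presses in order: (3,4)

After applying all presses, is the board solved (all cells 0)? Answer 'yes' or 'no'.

Answer: yes

Derivation:
After press 1 at (3,4):
0 0 0 0 0
0 0 0 0 0
0 0 0 0 0
0 0 0 0 0

Lights still on: 0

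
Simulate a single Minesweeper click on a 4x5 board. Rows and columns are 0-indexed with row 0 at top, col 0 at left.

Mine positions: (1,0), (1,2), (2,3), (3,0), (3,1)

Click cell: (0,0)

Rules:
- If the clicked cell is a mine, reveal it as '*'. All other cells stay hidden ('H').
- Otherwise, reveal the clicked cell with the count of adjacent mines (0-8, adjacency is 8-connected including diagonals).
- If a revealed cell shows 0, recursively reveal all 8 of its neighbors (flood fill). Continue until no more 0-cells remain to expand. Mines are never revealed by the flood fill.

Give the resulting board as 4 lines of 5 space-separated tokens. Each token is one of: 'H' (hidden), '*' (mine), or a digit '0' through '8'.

1 H H H H
H H H H H
H H H H H
H H H H H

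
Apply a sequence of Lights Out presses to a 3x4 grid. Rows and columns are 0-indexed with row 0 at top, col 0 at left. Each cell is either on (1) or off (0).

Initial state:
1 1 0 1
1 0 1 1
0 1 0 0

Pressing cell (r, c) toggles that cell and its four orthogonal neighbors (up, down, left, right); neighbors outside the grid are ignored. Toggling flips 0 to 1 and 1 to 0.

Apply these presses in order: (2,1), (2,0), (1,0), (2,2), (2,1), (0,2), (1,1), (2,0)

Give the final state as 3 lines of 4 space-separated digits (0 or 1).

After press 1 at (2,1):
1 1 0 1
1 1 1 1
1 0 1 0

After press 2 at (2,0):
1 1 0 1
0 1 1 1
0 1 1 0

After press 3 at (1,0):
0 1 0 1
1 0 1 1
1 1 1 0

After press 4 at (2,2):
0 1 0 1
1 0 0 1
1 0 0 1

After press 5 at (2,1):
0 1 0 1
1 1 0 1
0 1 1 1

After press 6 at (0,2):
0 0 1 0
1 1 1 1
0 1 1 1

After press 7 at (1,1):
0 1 1 0
0 0 0 1
0 0 1 1

After press 8 at (2,0):
0 1 1 0
1 0 0 1
1 1 1 1

Answer: 0 1 1 0
1 0 0 1
1 1 1 1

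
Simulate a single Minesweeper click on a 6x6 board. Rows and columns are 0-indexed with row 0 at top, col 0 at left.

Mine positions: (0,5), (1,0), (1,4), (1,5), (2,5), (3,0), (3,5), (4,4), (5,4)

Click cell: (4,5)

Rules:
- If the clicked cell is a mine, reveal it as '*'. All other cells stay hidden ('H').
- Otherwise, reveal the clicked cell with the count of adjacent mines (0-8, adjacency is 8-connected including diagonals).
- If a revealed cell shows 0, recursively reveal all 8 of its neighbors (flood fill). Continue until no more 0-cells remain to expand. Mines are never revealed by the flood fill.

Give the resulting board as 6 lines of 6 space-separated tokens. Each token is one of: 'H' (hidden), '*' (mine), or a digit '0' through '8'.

H H H H H H
H H H H H H
H H H H H H
H H H H H H
H H H H H 3
H H H H H H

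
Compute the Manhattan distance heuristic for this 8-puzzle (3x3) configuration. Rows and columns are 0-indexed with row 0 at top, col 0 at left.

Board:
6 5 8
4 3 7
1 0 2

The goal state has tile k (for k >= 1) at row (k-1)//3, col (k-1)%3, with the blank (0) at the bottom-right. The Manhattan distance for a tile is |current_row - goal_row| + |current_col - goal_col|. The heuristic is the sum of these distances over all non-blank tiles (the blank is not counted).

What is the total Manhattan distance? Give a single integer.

Tile 6: at (0,0), goal (1,2), distance |0-1|+|0-2| = 3
Tile 5: at (0,1), goal (1,1), distance |0-1|+|1-1| = 1
Tile 8: at (0,2), goal (2,1), distance |0-2|+|2-1| = 3
Tile 4: at (1,0), goal (1,0), distance |1-1|+|0-0| = 0
Tile 3: at (1,1), goal (0,2), distance |1-0|+|1-2| = 2
Tile 7: at (1,2), goal (2,0), distance |1-2|+|2-0| = 3
Tile 1: at (2,0), goal (0,0), distance |2-0|+|0-0| = 2
Tile 2: at (2,2), goal (0,1), distance |2-0|+|2-1| = 3
Sum: 3 + 1 + 3 + 0 + 2 + 3 + 2 + 3 = 17

Answer: 17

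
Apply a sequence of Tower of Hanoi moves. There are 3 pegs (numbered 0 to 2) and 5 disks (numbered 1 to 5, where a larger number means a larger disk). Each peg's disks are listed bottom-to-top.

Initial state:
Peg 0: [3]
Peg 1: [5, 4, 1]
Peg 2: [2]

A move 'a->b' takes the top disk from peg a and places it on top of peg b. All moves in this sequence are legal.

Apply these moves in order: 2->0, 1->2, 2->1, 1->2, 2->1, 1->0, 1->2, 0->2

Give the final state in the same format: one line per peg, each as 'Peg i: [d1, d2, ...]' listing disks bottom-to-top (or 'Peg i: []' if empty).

Answer: Peg 0: [3, 2]
Peg 1: [5]
Peg 2: [4, 1]

Derivation:
After move 1 (2->0):
Peg 0: [3, 2]
Peg 1: [5, 4, 1]
Peg 2: []

After move 2 (1->2):
Peg 0: [3, 2]
Peg 1: [5, 4]
Peg 2: [1]

After move 3 (2->1):
Peg 0: [3, 2]
Peg 1: [5, 4, 1]
Peg 2: []

After move 4 (1->2):
Peg 0: [3, 2]
Peg 1: [5, 4]
Peg 2: [1]

After move 5 (2->1):
Peg 0: [3, 2]
Peg 1: [5, 4, 1]
Peg 2: []

After move 6 (1->0):
Peg 0: [3, 2, 1]
Peg 1: [5, 4]
Peg 2: []

After move 7 (1->2):
Peg 0: [3, 2, 1]
Peg 1: [5]
Peg 2: [4]

After move 8 (0->2):
Peg 0: [3, 2]
Peg 1: [5]
Peg 2: [4, 1]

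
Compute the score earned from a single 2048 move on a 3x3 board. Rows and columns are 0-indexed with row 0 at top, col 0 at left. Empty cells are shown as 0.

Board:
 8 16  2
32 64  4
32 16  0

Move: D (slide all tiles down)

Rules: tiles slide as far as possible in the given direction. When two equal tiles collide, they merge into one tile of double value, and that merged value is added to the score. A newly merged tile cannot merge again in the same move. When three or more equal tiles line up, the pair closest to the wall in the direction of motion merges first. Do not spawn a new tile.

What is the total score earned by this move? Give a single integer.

Answer: 64

Derivation:
Slide down:
col 0: [8, 32, 32] -> [0, 8, 64]  score +64 (running 64)
col 1: [16, 64, 16] -> [16, 64, 16]  score +0 (running 64)
col 2: [2, 4, 0] -> [0, 2, 4]  score +0 (running 64)
Board after move:
 0 16  0
 8 64  2
64 16  4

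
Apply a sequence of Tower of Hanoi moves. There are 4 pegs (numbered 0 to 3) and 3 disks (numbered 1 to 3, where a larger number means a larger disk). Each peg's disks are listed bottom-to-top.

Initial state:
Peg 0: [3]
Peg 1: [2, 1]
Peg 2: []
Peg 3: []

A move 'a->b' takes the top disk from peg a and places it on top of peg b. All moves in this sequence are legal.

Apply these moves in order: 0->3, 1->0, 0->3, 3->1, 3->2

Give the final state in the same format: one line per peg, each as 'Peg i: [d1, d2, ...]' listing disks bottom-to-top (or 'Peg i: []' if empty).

Answer: Peg 0: []
Peg 1: [2, 1]
Peg 2: [3]
Peg 3: []

Derivation:
After move 1 (0->3):
Peg 0: []
Peg 1: [2, 1]
Peg 2: []
Peg 3: [3]

After move 2 (1->0):
Peg 0: [1]
Peg 1: [2]
Peg 2: []
Peg 3: [3]

After move 3 (0->3):
Peg 0: []
Peg 1: [2]
Peg 2: []
Peg 3: [3, 1]

After move 4 (3->1):
Peg 0: []
Peg 1: [2, 1]
Peg 2: []
Peg 3: [3]

After move 5 (3->2):
Peg 0: []
Peg 1: [2, 1]
Peg 2: [3]
Peg 3: []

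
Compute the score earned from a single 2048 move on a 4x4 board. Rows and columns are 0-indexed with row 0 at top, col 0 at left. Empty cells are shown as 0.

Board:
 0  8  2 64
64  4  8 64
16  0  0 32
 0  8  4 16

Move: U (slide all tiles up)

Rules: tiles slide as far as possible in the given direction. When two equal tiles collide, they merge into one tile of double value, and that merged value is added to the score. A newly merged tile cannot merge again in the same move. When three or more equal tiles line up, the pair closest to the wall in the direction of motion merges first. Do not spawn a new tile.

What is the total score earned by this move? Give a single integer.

Answer: 128

Derivation:
Slide up:
col 0: [0, 64, 16, 0] -> [64, 16, 0, 0]  score +0 (running 0)
col 1: [8, 4, 0, 8] -> [8, 4, 8, 0]  score +0 (running 0)
col 2: [2, 8, 0, 4] -> [2, 8, 4, 0]  score +0 (running 0)
col 3: [64, 64, 32, 16] -> [128, 32, 16, 0]  score +128 (running 128)
Board after move:
 64   8   2 128
 16   4   8  32
  0   8   4  16
  0   0   0   0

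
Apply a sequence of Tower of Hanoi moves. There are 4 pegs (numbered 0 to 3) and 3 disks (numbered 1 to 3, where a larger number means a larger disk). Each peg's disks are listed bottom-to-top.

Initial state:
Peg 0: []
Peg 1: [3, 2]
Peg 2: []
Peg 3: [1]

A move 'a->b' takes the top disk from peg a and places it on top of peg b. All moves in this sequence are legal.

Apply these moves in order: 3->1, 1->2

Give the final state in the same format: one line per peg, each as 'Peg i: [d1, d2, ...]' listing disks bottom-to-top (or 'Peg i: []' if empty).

Answer: Peg 0: []
Peg 1: [3, 2]
Peg 2: [1]
Peg 3: []

Derivation:
After move 1 (3->1):
Peg 0: []
Peg 1: [3, 2, 1]
Peg 2: []
Peg 3: []

After move 2 (1->2):
Peg 0: []
Peg 1: [3, 2]
Peg 2: [1]
Peg 3: []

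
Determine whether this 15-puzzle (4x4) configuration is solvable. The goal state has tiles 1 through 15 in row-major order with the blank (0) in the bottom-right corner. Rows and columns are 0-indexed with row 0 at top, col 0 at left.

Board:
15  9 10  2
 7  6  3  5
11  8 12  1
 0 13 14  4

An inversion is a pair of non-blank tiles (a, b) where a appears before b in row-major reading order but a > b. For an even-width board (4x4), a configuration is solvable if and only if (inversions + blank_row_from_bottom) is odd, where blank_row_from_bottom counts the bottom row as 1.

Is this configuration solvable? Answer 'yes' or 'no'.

Answer: yes

Derivation:
Inversions: 52
Blank is in row 3 (0-indexed from top), which is row 1 counting from the bottom (bottom = 1).
52 + 1 = 53, which is odd, so the puzzle is solvable.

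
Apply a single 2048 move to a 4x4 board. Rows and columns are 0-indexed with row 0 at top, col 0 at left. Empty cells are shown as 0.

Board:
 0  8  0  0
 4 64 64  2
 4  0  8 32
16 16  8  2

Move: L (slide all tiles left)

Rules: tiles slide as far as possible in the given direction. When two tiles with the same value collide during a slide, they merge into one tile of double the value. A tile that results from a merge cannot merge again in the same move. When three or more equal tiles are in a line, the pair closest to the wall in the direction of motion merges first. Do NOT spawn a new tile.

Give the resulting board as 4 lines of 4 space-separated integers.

Answer:   8   0   0   0
  4 128   2   0
  4   8  32   0
 32   8   2   0

Derivation:
Slide left:
row 0: [0, 8, 0, 0] -> [8, 0, 0, 0]
row 1: [4, 64, 64, 2] -> [4, 128, 2, 0]
row 2: [4, 0, 8, 32] -> [4, 8, 32, 0]
row 3: [16, 16, 8, 2] -> [32, 8, 2, 0]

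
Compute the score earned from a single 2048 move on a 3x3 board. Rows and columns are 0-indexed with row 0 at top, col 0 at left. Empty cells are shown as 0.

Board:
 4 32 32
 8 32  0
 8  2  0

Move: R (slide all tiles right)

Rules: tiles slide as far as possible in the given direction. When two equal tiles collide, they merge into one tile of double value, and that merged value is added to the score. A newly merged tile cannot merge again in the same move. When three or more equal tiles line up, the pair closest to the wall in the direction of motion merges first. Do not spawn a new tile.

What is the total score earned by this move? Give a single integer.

Slide right:
row 0: [4, 32, 32] -> [0, 4, 64]  score +64 (running 64)
row 1: [8, 32, 0] -> [0, 8, 32]  score +0 (running 64)
row 2: [8, 2, 0] -> [0, 8, 2]  score +0 (running 64)
Board after move:
 0  4 64
 0  8 32
 0  8  2

Answer: 64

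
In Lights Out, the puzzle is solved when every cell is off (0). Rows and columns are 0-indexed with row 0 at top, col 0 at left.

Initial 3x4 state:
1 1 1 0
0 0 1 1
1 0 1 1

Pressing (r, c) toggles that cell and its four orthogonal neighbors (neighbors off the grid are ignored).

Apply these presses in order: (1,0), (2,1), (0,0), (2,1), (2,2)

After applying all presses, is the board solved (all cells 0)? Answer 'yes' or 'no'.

Answer: no

Derivation:
After press 1 at (1,0):
0 1 1 0
1 1 1 1
0 0 1 1

After press 2 at (2,1):
0 1 1 0
1 0 1 1
1 1 0 1

After press 3 at (0,0):
1 0 1 0
0 0 1 1
1 1 0 1

After press 4 at (2,1):
1 0 1 0
0 1 1 1
0 0 1 1

After press 5 at (2,2):
1 0 1 0
0 1 0 1
0 1 0 0

Lights still on: 5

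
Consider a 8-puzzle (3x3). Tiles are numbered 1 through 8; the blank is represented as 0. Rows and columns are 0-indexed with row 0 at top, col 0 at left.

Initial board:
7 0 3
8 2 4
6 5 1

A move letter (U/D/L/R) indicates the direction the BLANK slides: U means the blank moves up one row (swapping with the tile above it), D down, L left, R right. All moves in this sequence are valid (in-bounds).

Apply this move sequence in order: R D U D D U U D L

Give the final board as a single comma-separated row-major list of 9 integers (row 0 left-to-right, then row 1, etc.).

After move 1 (R):
7 3 0
8 2 4
6 5 1

After move 2 (D):
7 3 4
8 2 0
6 5 1

After move 3 (U):
7 3 0
8 2 4
6 5 1

After move 4 (D):
7 3 4
8 2 0
6 5 1

After move 5 (D):
7 3 4
8 2 1
6 5 0

After move 6 (U):
7 3 4
8 2 0
6 5 1

After move 7 (U):
7 3 0
8 2 4
6 5 1

After move 8 (D):
7 3 4
8 2 0
6 5 1

After move 9 (L):
7 3 4
8 0 2
6 5 1

Answer: 7, 3, 4, 8, 0, 2, 6, 5, 1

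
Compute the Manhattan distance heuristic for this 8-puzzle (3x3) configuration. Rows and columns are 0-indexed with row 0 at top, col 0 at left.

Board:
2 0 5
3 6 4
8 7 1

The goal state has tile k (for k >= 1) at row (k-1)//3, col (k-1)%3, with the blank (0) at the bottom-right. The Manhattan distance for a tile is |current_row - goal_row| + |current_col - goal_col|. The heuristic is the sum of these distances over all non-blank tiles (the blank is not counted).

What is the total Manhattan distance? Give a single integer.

Tile 2: at (0,0), goal (0,1), distance |0-0|+|0-1| = 1
Tile 5: at (0,2), goal (1,1), distance |0-1|+|2-1| = 2
Tile 3: at (1,0), goal (0,2), distance |1-0|+|0-2| = 3
Tile 6: at (1,1), goal (1,2), distance |1-1|+|1-2| = 1
Tile 4: at (1,2), goal (1,0), distance |1-1|+|2-0| = 2
Tile 8: at (2,0), goal (2,1), distance |2-2|+|0-1| = 1
Tile 7: at (2,1), goal (2,0), distance |2-2|+|1-0| = 1
Tile 1: at (2,2), goal (0,0), distance |2-0|+|2-0| = 4
Sum: 1 + 2 + 3 + 1 + 2 + 1 + 1 + 4 = 15

Answer: 15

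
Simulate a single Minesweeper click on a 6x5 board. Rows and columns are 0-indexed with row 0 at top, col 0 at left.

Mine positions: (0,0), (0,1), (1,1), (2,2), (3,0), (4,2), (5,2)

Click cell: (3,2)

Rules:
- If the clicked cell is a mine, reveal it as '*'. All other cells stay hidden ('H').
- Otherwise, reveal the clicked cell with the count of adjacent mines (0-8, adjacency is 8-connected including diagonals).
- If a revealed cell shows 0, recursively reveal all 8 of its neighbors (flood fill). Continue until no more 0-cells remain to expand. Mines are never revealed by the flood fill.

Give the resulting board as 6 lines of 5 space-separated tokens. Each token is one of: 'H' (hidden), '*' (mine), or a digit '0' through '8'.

H H H H H
H H H H H
H H H H H
H H 2 H H
H H H H H
H H H H H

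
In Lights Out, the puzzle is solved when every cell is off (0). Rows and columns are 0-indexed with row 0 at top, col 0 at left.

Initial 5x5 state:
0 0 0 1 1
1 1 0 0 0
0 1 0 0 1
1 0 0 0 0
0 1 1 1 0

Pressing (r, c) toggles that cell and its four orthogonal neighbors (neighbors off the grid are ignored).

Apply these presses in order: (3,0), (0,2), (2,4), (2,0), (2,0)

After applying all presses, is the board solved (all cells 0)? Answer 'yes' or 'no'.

After press 1 at (3,0):
0 0 0 1 1
1 1 0 0 0
1 1 0 0 1
0 1 0 0 0
1 1 1 1 0

After press 2 at (0,2):
0 1 1 0 1
1 1 1 0 0
1 1 0 0 1
0 1 0 0 0
1 1 1 1 0

After press 3 at (2,4):
0 1 1 0 1
1 1 1 0 1
1 1 0 1 0
0 1 0 0 1
1 1 1 1 0

After press 4 at (2,0):
0 1 1 0 1
0 1 1 0 1
0 0 0 1 0
1 1 0 0 1
1 1 1 1 0

After press 5 at (2,0):
0 1 1 0 1
1 1 1 0 1
1 1 0 1 0
0 1 0 0 1
1 1 1 1 0

Lights still on: 16

Answer: no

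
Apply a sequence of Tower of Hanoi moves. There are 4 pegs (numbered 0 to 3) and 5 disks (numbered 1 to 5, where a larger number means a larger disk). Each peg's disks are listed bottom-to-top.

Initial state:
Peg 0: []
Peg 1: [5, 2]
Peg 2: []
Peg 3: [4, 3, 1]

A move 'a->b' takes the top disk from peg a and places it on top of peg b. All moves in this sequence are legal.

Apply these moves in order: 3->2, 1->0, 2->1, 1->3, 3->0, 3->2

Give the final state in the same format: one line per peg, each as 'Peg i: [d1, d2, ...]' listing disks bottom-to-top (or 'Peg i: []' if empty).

Answer: Peg 0: [2, 1]
Peg 1: [5]
Peg 2: [3]
Peg 3: [4]

Derivation:
After move 1 (3->2):
Peg 0: []
Peg 1: [5, 2]
Peg 2: [1]
Peg 3: [4, 3]

After move 2 (1->0):
Peg 0: [2]
Peg 1: [5]
Peg 2: [1]
Peg 3: [4, 3]

After move 3 (2->1):
Peg 0: [2]
Peg 1: [5, 1]
Peg 2: []
Peg 3: [4, 3]

After move 4 (1->3):
Peg 0: [2]
Peg 1: [5]
Peg 2: []
Peg 3: [4, 3, 1]

After move 5 (3->0):
Peg 0: [2, 1]
Peg 1: [5]
Peg 2: []
Peg 3: [4, 3]

After move 6 (3->2):
Peg 0: [2, 1]
Peg 1: [5]
Peg 2: [3]
Peg 3: [4]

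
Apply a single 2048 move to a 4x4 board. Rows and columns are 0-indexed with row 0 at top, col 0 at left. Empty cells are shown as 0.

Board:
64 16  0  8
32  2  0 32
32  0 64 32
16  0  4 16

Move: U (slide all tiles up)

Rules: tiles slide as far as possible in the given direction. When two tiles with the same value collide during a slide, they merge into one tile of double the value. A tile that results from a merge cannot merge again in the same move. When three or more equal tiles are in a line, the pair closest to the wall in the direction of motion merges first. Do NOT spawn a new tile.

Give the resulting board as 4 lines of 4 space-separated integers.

Slide up:
col 0: [64, 32, 32, 16] -> [64, 64, 16, 0]
col 1: [16, 2, 0, 0] -> [16, 2, 0, 0]
col 2: [0, 0, 64, 4] -> [64, 4, 0, 0]
col 3: [8, 32, 32, 16] -> [8, 64, 16, 0]

Answer: 64 16 64  8
64  2  4 64
16  0  0 16
 0  0  0  0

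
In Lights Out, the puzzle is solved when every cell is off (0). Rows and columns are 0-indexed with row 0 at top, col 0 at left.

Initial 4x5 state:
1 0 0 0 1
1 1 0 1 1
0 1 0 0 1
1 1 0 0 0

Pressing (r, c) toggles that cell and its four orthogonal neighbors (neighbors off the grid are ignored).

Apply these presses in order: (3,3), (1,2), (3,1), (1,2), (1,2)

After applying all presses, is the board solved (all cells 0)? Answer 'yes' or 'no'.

Answer: no

Derivation:
After press 1 at (3,3):
1 0 0 0 1
1 1 0 1 1
0 1 0 1 1
1 1 1 1 1

After press 2 at (1,2):
1 0 1 0 1
1 0 1 0 1
0 1 1 1 1
1 1 1 1 1

After press 3 at (3,1):
1 0 1 0 1
1 0 1 0 1
0 0 1 1 1
0 0 0 1 1

After press 4 at (1,2):
1 0 0 0 1
1 1 0 1 1
0 0 0 1 1
0 0 0 1 1

After press 5 at (1,2):
1 0 1 0 1
1 0 1 0 1
0 0 1 1 1
0 0 0 1 1

Lights still on: 11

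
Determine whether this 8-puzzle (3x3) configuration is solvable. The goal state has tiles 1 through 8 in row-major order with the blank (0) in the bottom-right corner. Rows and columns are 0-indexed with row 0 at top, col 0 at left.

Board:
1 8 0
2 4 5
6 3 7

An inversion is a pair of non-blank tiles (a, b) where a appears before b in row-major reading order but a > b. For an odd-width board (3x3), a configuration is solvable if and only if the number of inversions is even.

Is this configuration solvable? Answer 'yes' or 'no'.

Inversions (pairs i<j in row-major order where tile[i] > tile[j] > 0): 9
9 is odd, so the puzzle is not solvable.

Answer: no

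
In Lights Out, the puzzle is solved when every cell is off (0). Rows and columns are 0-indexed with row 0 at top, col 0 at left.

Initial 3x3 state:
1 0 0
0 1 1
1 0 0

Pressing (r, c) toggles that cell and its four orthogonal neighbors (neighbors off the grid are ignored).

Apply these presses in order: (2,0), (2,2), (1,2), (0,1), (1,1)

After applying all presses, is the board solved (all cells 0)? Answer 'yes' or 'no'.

After press 1 at (2,0):
1 0 0
1 1 1
0 1 0

After press 2 at (2,2):
1 0 0
1 1 0
0 0 1

After press 3 at (1,2):
1 0 1
1 0 1
0 0 0

After press 4 at (0,1):
0 1 0
1 1 1
0 0 0

After press 5 at (1,1):
0 0 0
0 0 0
0 1 0

Lights still on: 1

Answer: no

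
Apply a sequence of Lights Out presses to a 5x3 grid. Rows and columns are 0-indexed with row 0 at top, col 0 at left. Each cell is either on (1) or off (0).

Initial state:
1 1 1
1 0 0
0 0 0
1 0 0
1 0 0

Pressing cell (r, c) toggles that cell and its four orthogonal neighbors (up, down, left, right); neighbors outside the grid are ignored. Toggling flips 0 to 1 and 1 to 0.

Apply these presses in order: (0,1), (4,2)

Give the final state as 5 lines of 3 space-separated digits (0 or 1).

Answer: 0 0 0
1 1 0
0 0 0
1 0 1
1 1 1

Derivation:
After press 1 at (0,1):
0 0 0
1 1 0
0 0 0
1 0 0
1 0 0

After press 2 at (4,2):
0 0 0
1 1 0
0 0 0
1 0 1
1 1 1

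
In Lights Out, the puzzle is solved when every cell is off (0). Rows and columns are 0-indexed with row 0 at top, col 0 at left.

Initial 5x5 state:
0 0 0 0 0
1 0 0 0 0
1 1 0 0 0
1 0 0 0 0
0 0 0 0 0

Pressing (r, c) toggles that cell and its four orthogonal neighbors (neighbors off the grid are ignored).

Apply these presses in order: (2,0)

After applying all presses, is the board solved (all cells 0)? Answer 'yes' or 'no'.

After press 1 at (2,0):
0 0 0 0 0
0 0 0 0 0
0 0 0 0 0
0 0 0 0 0
0 0 0 0 0

Lights still on: 0

Answer: yes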